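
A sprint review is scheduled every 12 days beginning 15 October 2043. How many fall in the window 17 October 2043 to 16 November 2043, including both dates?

Occurrences land 12·i days after 15 October 2043 for i = 0, 1, 2, …
17 October 2043 is 2 days after the start; 2 ÷ 12 = 0 remainder 2; since the remainder is 2, round up to i = 1. First occurrence in the window: #2 on 27 October 2043 (1×12 = 12 days in).
16 November 2043 is 32 days after the start; 32 ÷ 12 = 2 remainder 8. Last occurrence in the window: #3 on 8 November 2043.
Occurrences #2 through #3: 2 in total.

2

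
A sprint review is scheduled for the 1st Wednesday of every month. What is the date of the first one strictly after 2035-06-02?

June 2035 starts on a Friday, so its 1st Wednesday is 2035-06-06 (5 days in).
2035-06-06 is after 2035-06-02, so that is the next one.

2035-06-06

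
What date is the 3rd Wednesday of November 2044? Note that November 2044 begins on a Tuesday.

2044-11-16

November 2044 begins on a Tuesday, so the first Wednesday is November 2 (1 day later).
The 3rd Wednesday is 2 weeks later: 2 + 14 = 16.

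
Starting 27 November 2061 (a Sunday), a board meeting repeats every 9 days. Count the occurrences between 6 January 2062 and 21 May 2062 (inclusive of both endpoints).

15

Occurrences land 9·i days after 27 November 2061 for i = 0, 1, 2, …
6 January 2062 is 40 days after the start; 40 ÷ 9 = 4 remainder 4; since the remainder is 4, round up to i = 5. First occurrence in the window: #6 on 11 January 2062 (5×9 = 45 days in).
21 May 2062 is 175 days after the start; 175 ÷ 9 = 19 remainder 4. Last occurrence in the window: #20 on 17 May 2062.
Occurrences #6 through #20: 15 in total.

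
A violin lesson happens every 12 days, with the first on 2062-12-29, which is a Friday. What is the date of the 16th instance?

The 16th occurrence is 15 intervals after the first: 15 × 12 = 180 days after 2062-12-29.
December has 31 days — 2 days to the end of December leaves 178.
January has 31 days (147 left).
February has 28 days (119 left).
March has 31 days (88 left).
April has 30 days (58 left).
May has 31 days (27 left).
27 days into June → 2063-06-27.

2063-06-27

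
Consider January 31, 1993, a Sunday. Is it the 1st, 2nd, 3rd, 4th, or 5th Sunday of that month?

Day 31 falls in week ⌈31/7⌉ of the month.
Days 1–7 hold the 1st Sunday, 8–14 the 2nd, 15–21 the 3rd, 22–28 the 4th, 29–31 the 5th.
31 is in the range for the 5th.

5th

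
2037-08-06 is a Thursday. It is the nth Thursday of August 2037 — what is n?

Day 6 falls in week ⌈6/7⌉ of the month.
Days 1–7 hold the 1st Thursday, 8–14 the 2nd, 15–21 the 3rd, 22–28 the 4th, 29–31 the 5th.
6 is in the range for the 1st.

1st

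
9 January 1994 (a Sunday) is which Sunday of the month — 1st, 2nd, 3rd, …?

Day 9 falls in week ⌈9/7⌉ of the month.
Days 1–7 hold the 1st Sunday, 8–14 the 2nd, 15–21 the 3rd, 22–28 the 4th, 29–31 the 5th.
9 is in the range for the 2nd.

2nd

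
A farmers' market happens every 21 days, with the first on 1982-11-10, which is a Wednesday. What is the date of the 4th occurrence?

1983-01-12

The 4th occurrence is 3 intervals after the first: 3 × 21 = 63 days after 1982-11-10.
November has 30 days — 20 days to the end of November leaves 43.
December has 31 days (12 left).
12 days into January → 1983-01-12.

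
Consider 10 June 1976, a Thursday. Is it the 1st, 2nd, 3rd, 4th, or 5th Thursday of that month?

Day 10 falls in week ⌈10/7⌉ of the month.
Days 1–7 hold the 1st Thursday, 8–14 the 2nd, 15–21 the 3rd, 22–28 the 4th, 29–31 the 5th.
10 is in the range for the 2nd.

2nd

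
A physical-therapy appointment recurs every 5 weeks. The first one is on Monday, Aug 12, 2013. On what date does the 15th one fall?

The 15th occurrence is 14 intervals after the first: 14 × 35 = 490 days after Aug 12, 2013.
Aug has 31 days — 19 days to the end of Aug leaves 471.
From end of Aug to end of 2013 is 122 days (349 left).
Jan has 31 days (318 left).
Feb has 28 days (290 left).
Mar has 31 days (259 left).
Apr has 30 days (229 left).
May has 31 days (198 left).
Jun has 30 days (168 left).
Jul has 31 days (137 left).
Aug has 31 days (106 left).
Sep has 30 days (76 left).
Oct has 31 days (45 left).
Nov has 30 days (15 left).
15 days into Dec → Dec 15, 2014.

Dec 15, 2014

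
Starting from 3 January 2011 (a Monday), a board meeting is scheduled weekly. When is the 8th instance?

21 February 2011

The 8th occurrence is 7 intervals after the first: 7 × 7 = 49 days after 3 January 2011.
January has 31 days — 28 days to the end of January leaves 21.
21 days into February → 21 February 2011.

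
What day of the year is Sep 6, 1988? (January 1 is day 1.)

Days in months before Sep: 31 + 29 + 31 + 30 + 31 + 30 + 31 + 31 = 244.
Plus 6 days into Sep → day 250.

250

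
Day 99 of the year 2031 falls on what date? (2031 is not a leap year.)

April 9, 2031

January has 31 days (99 − 31 = 68 remain).
February has 28 days (68 − 28 = 40 remain).
March has 31 days (40 − 31 = 9 remain).
9 into April → April 9.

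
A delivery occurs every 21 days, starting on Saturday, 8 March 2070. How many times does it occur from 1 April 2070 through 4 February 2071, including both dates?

Occurrences land 21·i days after 8 March 2070 for i = 0, 1, 2, …
1 April 2070 is 24 days after the start; 24 ÷ 21 = 1 remainder 3; since the remainder is 3, round up to i = 2. First occurrence in the window: #3 on 19 April 2070 (2×21 = 42 days in).
4 February 2071 is 333 days after the start; 333 ÷ 21 = 15 remainder 18. Last occurrence in the window: #16 on 17 January 2071.
Occurrences #3 through #16: 14 in total.

14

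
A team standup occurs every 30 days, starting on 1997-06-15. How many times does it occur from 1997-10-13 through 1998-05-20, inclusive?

Occurrences land 30·i days after 1997-06-15 for i = 0, 1, 2, …
1997-10-13 is 120 days after the start; 120 ÷ 30 = 4 remainder 0. First occurrence in the window: #5 on 1997-10-13 (4×30 = 120 days in).
1998-05-20 is 339 days after the start; 339 ÷ 30 = 11 remainder 9. Last occurrence in the window: #12 on 1998-05-11.
Occurrences #5 through #12: 8 in total.

8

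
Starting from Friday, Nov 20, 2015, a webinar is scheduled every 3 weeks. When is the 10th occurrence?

The 10th occurrence is 9 intervals after the first: 9 × 21 = 189 days after Nov 20, 2015.
Nov has 30 days — 10 days to the end of Nov leaves 179.
Dec has 31 days (148 left).
Jan has 31 days (117 left).
Feb has 29 days (88 left).
Mar has 31 days (57 left).
Apr has 30 days (27 left).
27 days into May → May 27, 2016.

May 27, 2016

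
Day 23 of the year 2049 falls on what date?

23 into January → January 23.

2049-01-23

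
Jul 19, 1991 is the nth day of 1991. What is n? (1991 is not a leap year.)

200

Days in months before Jul: 31 + 28 + 31 + 30 + 31 + 30 = 181.
Plus 19 days into Jul → day 200.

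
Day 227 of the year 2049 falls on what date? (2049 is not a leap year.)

August 15, 2049

January has 31 days (227 − 31 = 196 remain).
February has 28 days (196 − 28 = 168 remain).
March has 31 days (168 − 31 = 137 remain).
April has 30 days (137 − 30 = 107 remain).
May has 31 days (107 − 31 = 76 remain).
June has 30 days (76 − 30 = 46 remain).
July has 31 days (46 − 31 = 15 remain).
15 into August → August 15.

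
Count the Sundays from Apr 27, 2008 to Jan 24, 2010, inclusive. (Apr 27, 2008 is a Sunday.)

Apr 27, 2008 is a Sunday; the first Sunday on or after it is Apr 27, 2008.
From Apr 27, 2008 to Jan 24, 2010: 248 + 365 + 24 = 637 days (rest of 2008, 2009, to Jan 24, 2010 in 2010).
637 ÷ 7 = 91 full weeks with remainder 0, so 91 more Sundays after the first → 92.

92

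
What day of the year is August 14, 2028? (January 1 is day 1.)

Days in months before August: 31 + 29 + 31 + 30 + 31 + 30 + 31 = 213.
Plus 14 days into August → day 227.

227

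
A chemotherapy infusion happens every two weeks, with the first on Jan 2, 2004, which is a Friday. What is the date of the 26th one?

Dec 17, 2004

The 26th occurrence is 25 intervals after the first: 25 × 14 = 350 days after Jan 2, 2004.
Jan has 31 days — 29 days to the end of Jan leaves 321.
Feb has 29 days (292 left).
Mar has 31 days (261 left).
Apr has 30 days (231 left).
May has 31 days (200 left).
Jun has 30 days (170 left).
Jul has 31 days (139 left).
Aug has 31 days (108 left).
Sep has 30 days (78 left).
Oct has 31 days (47 left).
Nov has 30 days (17 left).
17 days into Dec → Dec 17, 2004.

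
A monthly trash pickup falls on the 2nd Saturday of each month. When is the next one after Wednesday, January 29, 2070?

January 2070 starts on a Wednesday; its first Saturday is the 4th, so the 2nd Saturday is the 11th — January 11, 2070.
That is not after January 29, 2070, so look at February 2070.
February 2070 starts on a Saturday; its first Saturday is the 1st, so the 2nd Saturday is the 8th — February 8, 2070.

February 8, 2070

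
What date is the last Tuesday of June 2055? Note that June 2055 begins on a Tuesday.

2055-06-29

June 2055 begins on a Tuesday, so the first Tuesday is June 1.
June 2055 has 30 days. Adding weeks: 1, 8, 15, 22, 29 — the last one ≤ 30 is the 29th.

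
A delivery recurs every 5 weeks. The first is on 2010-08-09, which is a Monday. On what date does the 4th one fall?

2010-11-22

The 4th occurrence is 3 intervals after the first: 3 × 35 = 105 days after 2010-08-09.
August has 31 days — 22 days to the end of August leaves 83.
September has 30 days (53 left).
October has 31 days (22 left).
22 days into November → 2010-11-22.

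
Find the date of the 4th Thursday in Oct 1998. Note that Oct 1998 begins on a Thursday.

Oct 1998 begins on a Thursday, so the first Thursday is Oct 1.
The 4th Thursday is 3 weeks later: 1 + 21 = 22.

Oct 22, 1998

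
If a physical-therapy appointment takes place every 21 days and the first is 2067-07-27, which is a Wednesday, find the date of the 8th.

2067-12-21

The 8th occurrence is 7 intervals after the first: 7 × 21 = 147 days after 2067-07-27.
July has 31 days — 4 days to the end of July leaves 143.
August has 31 days (112 left).
September has 30 days (82 left).
October has 31 days (51 left).
November has 30 days (21 left).
21 days into December → 2067-12-21.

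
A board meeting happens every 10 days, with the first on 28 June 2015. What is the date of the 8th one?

The 8th occurrence is 7 intervals after the first: 7 × 10 = 70 days after 28 June 2015.
June has 30 days — 2 days to the end of June leaves 68.
July has 31 days (37 left).
August has 31 days (6 left).
6 days into September → 6 September 2015.

6 September 2015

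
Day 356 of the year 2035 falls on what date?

January has 31 days (356 − 31 = 325 remain).
February has 28 days (325 − 28 = 297 remain).
March has 31 days (297 − 31 = 266 remain).
April has 30 days (266 − 30 = 236 remain).
May has 31 days (236 − 31 = 205 remain).
June has 30 days (205 − 30 = 175 remain).
July has 31 days (175 − 31 = 144 remain).
August has 31 days (144 − 31 = 113 remain).
September has 30 days (113 − 30 = 83 remain).
October has 31 days (83 − 31 = 52 remain).
November has 30 days (52 − 30 = 22 remain).
22 into December → December 22.

December 22, 2035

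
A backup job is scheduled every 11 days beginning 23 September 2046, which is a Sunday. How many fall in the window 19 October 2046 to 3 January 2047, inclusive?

7

Occurrences land 11·i days after 23 September 2046 for i = 0, 1, 2, …
19 October 2046 is 26 days after the start; 26 ÷ 11 = 2 remainder 4; since the remainder is 4, round up to i = 3. First occurrence in the window: #4 on 26 October 2046 (3×11 = 33 days in).
3 January 2047 is 102 days after the start; 102 ÷ 11 = 9 remainder 3. Last occurrence in the window: #10 on 31 December 2046.
Occurrences #4 through #10: 7 in total.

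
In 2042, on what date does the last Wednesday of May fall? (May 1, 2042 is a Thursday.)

May 2042 begins on a Thursday, so the first Wednesday is May 7 (6 days later).
May 2042 has 31 days. Adding weeks: 7, 14, 21, 28 — the last one ≤ 31 is the 28th.

2042-05-28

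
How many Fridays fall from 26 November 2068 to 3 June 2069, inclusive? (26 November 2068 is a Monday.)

26 November 2068 is a Monday; the first Friday on or after it is 30 November 2068 (4 days later).
From 30 November 2068 to 3 June 2069: 0 + 31 + 31 + 28 + 31 + 30 + 31 + 3 = 185 days (rest of November, December, January, February, March, April, May, June).
185 ÷ 7 = 26 full weeks with remainder 3, so 26 more Fridays after the first → 27.

27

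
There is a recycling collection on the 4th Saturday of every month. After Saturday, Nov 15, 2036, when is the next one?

Nov 2036 starts on a Saturday; its first Saturday is the 1st, so the 4th Saturday is the 22nd — Nov 22, 2036.
Nov 22, 2036 is after Nov 15, 2036, so that is the next one.

Nov 22, 2036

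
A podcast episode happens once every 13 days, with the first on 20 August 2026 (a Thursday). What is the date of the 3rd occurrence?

15 September 2026

The 3rd occurrence is 2 intervals after the first: 2 × 13 = 26 days after 20 August 2026.
August has 31 days — 11 days to the end of August leaves 15.
15 days into September → 15 September 2026.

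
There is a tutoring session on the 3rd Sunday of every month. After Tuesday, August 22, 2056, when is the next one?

August 2056 starts on a Tuesday; its first Sunday is the 6th, so the 3rd Sunday is the 20th — August 20, 2056.
That is not after August 22, 2056, so look at September 2056.
September 2056 starts on a Friday; its first Sunday is the 3rd, so the 3rd Sunday is the 17th — September 17, 2056.

September 17, 2056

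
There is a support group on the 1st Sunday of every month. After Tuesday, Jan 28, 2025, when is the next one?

Feb 2, 2025

Jan 2025 starts on a Wednesday, so its 1st Sunday is Jan 5, 2025 (4 days in).
That is not after Jan 28, 2025, so look at Feb 2025.
Feb 2025 starts on a Saturday, so its 1st Sunday is Feb 2, 2025 (1 day in).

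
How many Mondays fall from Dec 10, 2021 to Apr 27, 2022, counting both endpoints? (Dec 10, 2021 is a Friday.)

Dec 10, 2021 is a Friday; the first Monday on or after it is Dec 13, 2021 (3 days later).
From Dec 13, 2021 to Apr 27, 2022: 18 + 31 + 28 + 31 + 27 = 135 days (rest of Dec, Jan, Feb, Mar, Apr).
135 ÷ 7 = 19 full weeks with remainder 2, so 19 more Mondays after the first → 20.

20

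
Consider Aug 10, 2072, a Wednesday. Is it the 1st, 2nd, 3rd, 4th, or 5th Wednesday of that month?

2nd

Day 10 falls in week ⌈10/7⌉ of the month.
Days 1–7 hold the 1st Wednesday, 8–14 the 2nd, 15–21 the 3rd, 22–28 the 4th, 29–31 the 5th.
10 is in the range for the 2nd.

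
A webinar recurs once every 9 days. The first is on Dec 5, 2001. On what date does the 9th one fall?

The 9th occurrence is 8 intervals after the first: 8 × 9 = 72 days after Dec 5, 2001.
Dec has 31 days — 26 days to the end of Dec leaves 46.
Jan has 31 days (15 left).
15 days into Feb → Feb 15, 2002.

Feb 15, 2002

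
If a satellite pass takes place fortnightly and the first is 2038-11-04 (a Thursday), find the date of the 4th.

2038-12-16

The 4th occurrence is 3 intervals after the first: 3 × 14 = 42 days after 2038-11-04.
November has 30 days — 26 days to the end of November leaves 16.
16 days into December → 2038-12-16.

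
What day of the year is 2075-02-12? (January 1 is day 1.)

Days in months before February: 31 = 31.
Plus 12 days into February → day 43.

43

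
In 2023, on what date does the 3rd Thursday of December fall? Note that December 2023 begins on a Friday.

December 2023 begins on a Friday, so the first Thursday is December 7 (6 days later).
The 3rd Thursday is 2 weeks later: 7 + 14 = 21.

21 December 2023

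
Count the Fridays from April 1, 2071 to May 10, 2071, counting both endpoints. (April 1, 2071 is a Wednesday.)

April 1, 2071 is a Wednesday; the first Friday on or after it is April 3, 2071 (2 days later).
From April 3, 2071 to May 10, 2071: 27 + 10 = 37 days (rest of April, May).
37 ÷ 7 = 5 full weeks with remainder 2, so 5 more Fridays after the first → 6.

6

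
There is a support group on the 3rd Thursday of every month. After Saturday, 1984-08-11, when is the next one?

August 1984 starts on a Wednesday; its first Thursday is the 2nd, so the 3rd Thursday is the 16th — 1984-08-16.
1984-08-16 is after 1984-08-11, so that is the next one.

1984-08-16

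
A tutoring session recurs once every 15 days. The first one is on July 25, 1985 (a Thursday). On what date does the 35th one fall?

December 17, 1986

The 35th occurrence is 34 intervals after the first: 34 × 15 = 510 days after July 25, 1985.
July has 31 days — 6 days to the end of July leaves 504.
From end of July to end of 1985 is 153 days (351 left).
January has 31 days (320 left).
February has 28 days (292 left).
March has 31 days (261 left).
April has 30 days (231 left).
May has 31 days (200 left).
June has 30 days (170 left).
July has 31 days (139 left).
August has 31 days (108 left).
September has 30 days (78 left).
October has 31 days (47 left).
November has 30 days (17 left).
17 days into December → December 17, 1986.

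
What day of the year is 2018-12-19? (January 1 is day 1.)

Days in months before December: 31 + 28 + 31 + 30 + 31 + 30 + 31 + 31 + 30 + 31 + 30 = 334.
Plus 19 days into December → day 353.

353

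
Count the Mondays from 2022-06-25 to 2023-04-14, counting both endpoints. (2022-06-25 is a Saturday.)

2022-06-25 is a Saturday; the first Monday on or after it is 2022-06-27 (2 days later).
From 2022-06-27 to 2023-04-14: 3 + 31 + 31 + 30 + 31 + 30 + 31 + 31 + 28 + 31 + 14 = 291 days (rest of June, July, August, September, October, November, December, January, February, March, April).
291 ÷ 7 = 41 full weeks with remainder 4, so 41 more Mondays after the first → 42.

42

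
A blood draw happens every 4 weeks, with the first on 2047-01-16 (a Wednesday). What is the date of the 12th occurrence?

2047-11-20

The 12th occurrence is 11 intervals after the first: 11 × 28 = 308 days after 2047-01-16.
January has 31 days — 15 days to the end of January leaves 293.
February has 28 days (265 left).
March has 31 days (234 left).
April has 30 days (204 left).
May has 31 days (173 left).
June has 30 days (143 left).
July has 31 days (112 left).
August has 31 days (81 left).
September has 30 days (51 left).
October has 31 days (20 left).
20 days into November → 2047-11-20.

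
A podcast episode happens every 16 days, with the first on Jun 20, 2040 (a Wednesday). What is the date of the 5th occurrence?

Aug 23, 2040

The 5th occurrence is 4 intervals after the first: 4 × 16 = 64 days after Jun 20, 2040.
Jun has 30 days — 10 days to the end of Jun leaves 54.
Jul has 31 days (23 left).
23 days into Aug → Aug 23, 2040.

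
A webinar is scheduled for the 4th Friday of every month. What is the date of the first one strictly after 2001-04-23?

April 2001 starts on a Sunday; its first Friday is the 6th, so the 4th Friday is the 27th — 2001-04-27.
2001-04-27 is after 2001-04-23, so that is the next one.

2001-04-27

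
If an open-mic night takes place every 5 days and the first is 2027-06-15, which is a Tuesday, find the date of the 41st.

The 41st occurrence is 40 intervals after the first: 40 × 5 = 200 days after 2027-06-15.
June has 30 days — 15 days to the end of June leaves 185.
July has 31 days (154 left).
August has 31 days (123 left).
September has 30 days (93 left).
October has 31 days (62 left).
November has 30 days (32 left).
December has 31 days (1 left).
1 day into January → 2028-01-01.

2028-01-01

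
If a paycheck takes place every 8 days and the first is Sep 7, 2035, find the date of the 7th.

Oct 25, 2035

The 7th occurrence is 6 intervals after the first: 6 × 8 = 48 days after Sep 7, 2035.
Sep has 30 days — 23 days to the end of Sep leaves 25.
25 days into Oct → Oct 25, 2035.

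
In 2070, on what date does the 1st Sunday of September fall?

2070-09-07

The first Sunday of September 2070 is September 7.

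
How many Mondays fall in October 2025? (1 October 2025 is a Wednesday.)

4

1 October 2025 is a Wednesday; the first Monday on or after it is 6 October 2025 (5 days later).
From 6 October 2025 to 31 October 2025 is 31 − 6 = 25 days.
25 ÷ 7 = 3 full weeks with remainder 4, so 3 more Mondays after the first → 4.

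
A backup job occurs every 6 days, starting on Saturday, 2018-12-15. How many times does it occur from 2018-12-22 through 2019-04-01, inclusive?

Occurrences land 6·i days after 2018-12-15 for i = 0, 1, 2, …
2018-12-22 is 7 days after the start; 7 ÷ 6 = 1 remainder 1; since the remainder is 1, round up to i = 2. First occurrence in the window: #3 on 2018-12-27 (2×6 = 12 days in).
2019-04-01 is 107 days after the start; 107 ÷ 6 = 17 remainder 5. Last occurrence in the window: #18 on 2019-03-27.
Occurrences #3 through #18: 16 in total.

16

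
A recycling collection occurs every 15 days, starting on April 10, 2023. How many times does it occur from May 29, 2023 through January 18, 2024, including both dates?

15

Occurrences land 15·i days after April 10, 2023 for i = 0, 1, 2, …
May 29, 2023 is 49 days after the start; 49 ÷ 15 = 3 remainder 4; since the remainder is 4, round up to i = 4. First occurrence in the window: #5 on June 9, 2023 (4×15 = 60 days in).
January 18, 2024 is 283 days after the start; 283 ÷ 15 = 18 remainder 13. Last occurrence in the window: #19 on January 5, 2024.
Occurrences #5 through #19: 15 in total.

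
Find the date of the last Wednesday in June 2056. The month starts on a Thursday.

28 June 2056

June 2056 begins on a Thursday, so the first Wednesday is June 7 (6 days later).
June 2056 has 30 days. Adding weeks: 7, 14, 21, 28 — the last one ≤ 30 is the 28th.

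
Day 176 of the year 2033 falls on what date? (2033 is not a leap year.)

Jun 25, 2033

Jan has 31 days (176 − 31 = 145 remain).
Feb has 28 days (145 − 28 = 117 remain).
Mar has 31 days (117 − 31 = 86 remain).
Apr has 30 days (86 − 30 = 56 remain).
May has 31 days (56 − 31 = 25 remain).
25 into Jun → Jun 25.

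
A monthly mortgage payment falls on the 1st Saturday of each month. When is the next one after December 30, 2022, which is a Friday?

January 7, 2023

December 2022 starts on a Thursday, so its 1st Saturday is December 3, 2022 (2 days in).
That is not after December 30, 2022, so look at January 2023.
January 2023 starts on a Sunday, so its 1st Saturday is January 7, 2023 (6 days in).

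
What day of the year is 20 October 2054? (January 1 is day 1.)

293

Days in months before October: 31 + 28 + 31 + 30 + 31 + 30 + 31 + 31 + 30 = 273.
Plus 20 days into October → day 293.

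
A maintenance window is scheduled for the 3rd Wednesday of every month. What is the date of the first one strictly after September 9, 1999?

September 15, 1999

September 1999 starts on a Wednesday; its first Wednesday is the 1st, so the 3rd Wednesday is the 15th — September 15, 1999.
September 15, 1999 is after September 9, 1999, so that is the next one.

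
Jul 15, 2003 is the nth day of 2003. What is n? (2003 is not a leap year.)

196

Days in months before Jul: 31 + 28 + 31 + 30 + 31 + 30 = 181.
Plus 15 days into Jul → day 196.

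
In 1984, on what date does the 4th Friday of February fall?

The first Friday of February 1984 is February 3.
The 4th Friday is 3 weeks later: 3 + 21 = 24.

February 24, 1984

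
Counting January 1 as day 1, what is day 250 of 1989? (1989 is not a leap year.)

Jan has 31 days (250 − 31 = 219 remain).
Feb has 28 days (219 − 28 = 191 remain).
Mar has 31 days (191 − 31 = 160 remain).
Apr has 30 days (160 − 30 = 130 remain).
May has 31 days (130 − 31 = 99 remain).
Jun has 30 days (99 − 30 = 69 remain).
Jul has 31 days (69 − 31 = 38 remain).
Aug has 31 days (38 − 31 = 7 remain).
7 into Sep → Sep 7.

Sep 7, 1989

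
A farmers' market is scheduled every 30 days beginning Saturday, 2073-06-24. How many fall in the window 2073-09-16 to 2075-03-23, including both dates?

19

Occurrences land 30·i days after 2073-06-24 for i = 0, 1, 2, …
2073-09-16 is 84 days after the start; 84 ÷ 30 = 2 remainder 24; since the remainder is 24, round up to i = 3. First occurrence in the window: #4 on 2073-09-22 (3×30 = 90 days in).
2075-03-23 is 637 days after the start; 637 ÷ 30 = 21 remainder 7. Last occurrence in the window: #22 on 2075-03-16.
Occurrences #4 through #22: 19 in total.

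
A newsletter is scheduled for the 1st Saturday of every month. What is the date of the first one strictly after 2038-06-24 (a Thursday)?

June 2038 starts on a Tuesday, so its 1st Saturday is 2038-06-05 (4 days in).
That is not after 2038-06-24, so look at July 2038.
July 2038 starts on a Thursday, so its 1st Saturday is 2038-07-03 (2 days in).

2038-07-03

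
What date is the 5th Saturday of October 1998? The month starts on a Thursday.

October 31, 1998

October 1998 begins on a Thursday, so the first Saturday is October 3 (2 days later).
The 5th Saturday is 4 weeks later: 3 + 28 = 31.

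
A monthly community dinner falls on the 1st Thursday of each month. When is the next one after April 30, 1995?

April 1995 starts on a Saturday, so its 1st Thursday is April 6, 1995 (5 days in).
That is not after April 30, 1995, so look at May 1995.
May 1995 starts on a Monday, so its 1st Thursday is May 4, 1995 (3 days in).

May 4, 1995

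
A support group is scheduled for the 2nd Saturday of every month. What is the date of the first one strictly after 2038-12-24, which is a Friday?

2039-01-08

December 2038 starts on a Wednesday; its first Saturday is the 4th, so the 2nd Saturday is the 11th — 2038-12-11.
That is not after 2038-12-24, so look at January 2039.
January 2039 starts on a Saturday; its first Saturday is the 1st, so the 2nd Saturday is the 8th — 2039-01-08.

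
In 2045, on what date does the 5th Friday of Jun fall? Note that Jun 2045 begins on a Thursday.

Jun 2045 begins on a Thursday, so the first Friday is Jun 2 (1 day later).
The 5th Friday is 4 weeks later: 2 + 28 = 30.

Jun 30, 2045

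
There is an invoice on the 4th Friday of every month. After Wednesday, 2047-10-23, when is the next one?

2047-10-25

October 2047 starts on a Tuesday; its first Friday is the 4th, so the 4th Friday is the 25th — 2047-10-25.
2047-10-25 is after 2047-10-23, so that is the next one.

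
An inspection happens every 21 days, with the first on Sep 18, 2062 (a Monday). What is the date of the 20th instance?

Oct 22, 2063

The 20th occurrence is 19 intervals after the first: 19 × 21 = 399 days after Sep 18, 2062.
Sep has 30 days — 12 days to the end of Sep leaves 387.
Oct has 31 days (356 left).
Nov has 30 days (326 left).
Dec has 31 days (295 left).
Jan has 31 days (264 left).
Feb has 28 days (236 left).
Mar has 31 days (205 left).
Apr has 30 days (175 left).
May has 31 days (144 left).
Jun has 30 days (114 left).
Jul has 31 days (83 left).
Aug has 31 days (52 left).
Sep has 30 days (22 left).
22 days into Oct → Oct 22, 2063.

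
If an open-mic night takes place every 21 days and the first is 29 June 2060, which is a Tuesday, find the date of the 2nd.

The 2nd occurrence is 1 interval after the first: 1 × 21 = 21 days after 29 June 2060.
June has 30 days — 1 day to the end of June leaves 20.
20 days into July → 20 July 2060.

20 July 2060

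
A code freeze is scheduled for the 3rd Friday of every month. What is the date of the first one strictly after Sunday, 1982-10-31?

1982-11-19

October 1982 starts on a Friday; its first Friday is the 1st, so the 3rd Friday is the 15th — 1982-10-15.
That is not after 1982-10-31, so look at November 1982.
November 1982 starts on a Monday; its first Friday is the 5th, so the 3rd Friday is the 19th — 1982-11-19.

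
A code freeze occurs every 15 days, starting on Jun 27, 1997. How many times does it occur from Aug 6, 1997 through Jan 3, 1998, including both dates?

10

Occurrences land 15·i days after Jun 27, 1997 for i = 0, 1, 2, …
Aug 6, 1997 is 40 days after the start; 40 ÷ 15 = 2 remainder 10; since the remainder is 10, round up to i = 3. First occurrence in the window: #4 on Aug 11, 1997 (3×15 = 45 days in).
Jan 3, 1998 is 190 days after the start; 190 ÷ 15 = 12 remainder 10. Last occurrence in the window: #13 on Dec 24, 1997.
Occurrences #4 through #13: 10 in total.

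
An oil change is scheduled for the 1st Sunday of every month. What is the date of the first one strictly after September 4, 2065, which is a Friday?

September 6, 2065

September 2065 starts on a Tuesday, so its 1st Sunday is September 6, 2065 (5 days in).
September 6, 2065 is after September 4, 2065, so that is the next one.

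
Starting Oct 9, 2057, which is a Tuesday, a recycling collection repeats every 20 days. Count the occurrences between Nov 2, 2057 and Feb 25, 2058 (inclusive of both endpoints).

5

Occurrences land 20·i days after Oct 9, 2057 for i = 0, 1, 2, …
Nov 2, 2057 is 24 days after the start; 24 ÷ 20 = 1 remainder 4; since the remainder is 4, round up to i = 2. First occurrence in the window: #3 on Nov 18, 2057 (2×20 = 40 days in).
Feb 25, 2058 is 139 days after the start; 139 ÷ 20 = 6 remainder 19. Last occurrence in the window: #7 on Feb 6, 2058.
Occurrences #3 through #7: 5 in total.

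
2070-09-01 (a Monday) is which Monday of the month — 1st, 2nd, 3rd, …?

1st

Day 1 falls in week ⌈1/7⌉ of the month.
Days 1–7 hold the 1st Monday, 8–14 the 2nd, 15–21 the 3rd, 22–28 the 4th, 29–31 the 5th.
1 is in the range for the 1st.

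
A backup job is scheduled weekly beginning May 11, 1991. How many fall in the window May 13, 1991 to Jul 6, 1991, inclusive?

Occurrences land 7·i days after May 11, 1991 for i = 0, 1, 2, …
May 13, 1991 is 2 days after the start; 2 ÷ 7 = 0 remainder 2; since the remainder is 2, round up to i = 1. First occurrence in the window: #2 on May 18, 1991 (1×7 = 7 days in).
Jul 6, 1991 is 56 days after the start; 56 ÷ 7 = 8 remainder 0. Last occurrence in the window: #9 on Jul 6, 1991.
Occurrences #2 through #9: 8 in total.

8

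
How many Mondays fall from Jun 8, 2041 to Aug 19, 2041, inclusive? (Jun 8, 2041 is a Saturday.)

Jun 8, 2041 is a Saturday; the first Monday on or after it is Jun 10, 2041 (2 days later).
From Jun 10, 2041 to Aug 19, 2041: 20 + 31 + 19 = 70 days (rest of Jun, Jul, Aug).
70 ÷ 7 = 10 full weeks with remainder 0, so 10 more Mondays after the first → 11.

11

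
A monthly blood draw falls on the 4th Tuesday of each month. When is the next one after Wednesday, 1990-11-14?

1990-11-27

November 1990 starts on a Thursday; its first Tuesday is the 6th, so the 4th Tuesday is the 27th — 1990-11-27.
1990-11-27 is after 1990-11-14, so that is the next one.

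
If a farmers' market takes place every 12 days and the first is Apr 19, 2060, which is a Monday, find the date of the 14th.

The 14th occurrence is 13 intervals after the first: 13 × 12 = 156 days after Apr 19, 2060.
Apr has 30 days — 11 days to the end of Apr leaves 145.
May has 31 days (114 left).
Jun has 30 days (84 left).
Jul has 31 days (53 left).
Aug has 31 days (22 left).
22 days into Sep → Sep 22, 2060.

Sep 22, 2060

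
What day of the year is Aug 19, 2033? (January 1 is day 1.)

231

Days in months before Aug: 31 + 28 + 31 + 30 + 31 + 30 + 31 = 212.
Plus 19 days into Aug → day 231.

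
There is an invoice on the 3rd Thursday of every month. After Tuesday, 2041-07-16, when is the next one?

July 2041 starts on a Monday; its first Thursday is the 4th, so the 3rd Thursday is the 18th — 2041-07-18.
2041-07-18 is after 2041-07-16, so that is the next one.

2041-07-18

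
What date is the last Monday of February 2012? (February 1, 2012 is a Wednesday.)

2012-02-27

February 2012 begins on a Wednesday, so the first Monday is February 6 (5 days later).
February 2012 has 29 days. Adding weeks: 6, 13, 20, 27 — the last one ≤ 29 is the 27th.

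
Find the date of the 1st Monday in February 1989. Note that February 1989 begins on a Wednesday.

6 February 1989

February 1989 begins on a Wednesday, so the first Monday is February 6 (5 days later).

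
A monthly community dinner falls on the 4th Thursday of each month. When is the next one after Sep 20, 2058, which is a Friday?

Sep 2058 starts on a Sunday; its first Thursday is the 5th, so the 4th Thursday is the 26th — Sep 26, 2058.
Sep 26, 2058 is after Sep 20, 2058, so that is the next one.

Sep 26, 2058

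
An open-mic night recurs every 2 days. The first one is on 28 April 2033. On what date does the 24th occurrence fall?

13 June 2033

The 24th occurrence is 23 intervals after the first: 23 × 2 = 46 days after 28 April 2033.
April has 30 days — 2 days to the end of April leaves 44.
May has 31 days (13 left).
13 days into June → 13 June 2033.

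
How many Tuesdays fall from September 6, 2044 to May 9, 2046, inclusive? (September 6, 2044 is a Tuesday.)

September 6, 2044 is a Tuesday; the first Tuesday on or after it is September 6, 2044.
From September 6, 2044 to May 9, 2046: 116 + 365 + 129 = 610 days (rest of 2044, 2045, to May 9, 2046 in 2046).
610 ÷ 7 = 87 full weeks with remainder 1, so 87 more Tuesdays after the first → 88.

88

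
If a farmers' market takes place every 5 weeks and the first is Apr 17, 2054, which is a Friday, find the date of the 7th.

Nov 13, 2054

The 7th occurrence is 6 intervals after the first: 6 × 35 = 210 days after Apr 17, 2054.
Apr has 30 days — 13 days to the end of Apr leaves 197.
May has 31 days (166 left).
Jun has 30 days (136 left).
Jul has 31 days (105 left).
Aug has 31 days (74 left).
Sep has 30 days (44 left).
Oct has 31 days (13 left).
13 days into Nov → Nov 13, 2054.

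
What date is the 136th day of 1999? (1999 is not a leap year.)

Jan has 31 days (136 − 31 = 105 remain).
Feb has 28 days (105 − 28 = 77 remain).
Mar has 31 days (77 − 31 = 46 remain).
Apr has 30 days (46 − 30 = 16 remain).
16 into May → May 16.

May 16, 1999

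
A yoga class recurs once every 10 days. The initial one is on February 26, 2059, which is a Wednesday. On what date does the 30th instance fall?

The 30th occurrence is 29 intervals after the first: 29 × 10 = 290 days after February 26, 2059.
February has 28 days — 2 days to the end of February leaves 288.
March has 31 days (257 left).
April has 30 days (227 left).
May has 31 days (196 left).
June has 30 days (166 left).
July has 31 days (135 left).
August has 31 days (104 left).
September has 30 days (74 left).
October has 31 days (43 left).
November has 30 days (13 left).
13 days into December → December 13, 2059.

December 13, 2059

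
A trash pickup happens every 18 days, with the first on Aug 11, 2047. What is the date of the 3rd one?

The 3rd occurrence is 2 intervals after the first: 2 × 18 = 36 days after Aug 11, 2047.
Aug has 31 days — 20 days to the end of Aug leaves 16.
16 days into Sep → Sep 16, 2047.

Sep 16, 2047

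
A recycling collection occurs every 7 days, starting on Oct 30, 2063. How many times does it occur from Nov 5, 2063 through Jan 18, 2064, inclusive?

11

Occurrences land 7·i days after Oct 30, 2063 for i = 0, 1, 2, …
Nov 5, 2063 is 6 days after the start; 6 ÷ 7 = 0 remainder 6; since the remainder is 6, round up to i = 1. First occurrence in the window: #2 on Nov 6, 2063 (1×7 = 7 days in).
Jan 18, 2064 is 80 days after the start; 80 ÷ 7 = 11 remainder 3. Last occurrence in the window: #12 on Jan 15, 2064.
Occurrences #2 through #12: 11 in total.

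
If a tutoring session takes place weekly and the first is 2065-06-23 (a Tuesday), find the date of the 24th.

2065-12-01

The 24th occurrence is 23 intervals after the first: 23 × 7 = 161 days after 2065-06-23.
June has 30 days — 7 days to the end of June leaves 154.
July has 31 days (123 left).
August has 31 days (92 left).
September has 30 days (62 left).
October has 31 days (31 left).
November has 30 days (1 left).
1 day into December → 2065-12-01.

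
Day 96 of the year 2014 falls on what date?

January has 31 days (96 − 31 = 65 remain).
February has 28 days (65 − 28 = 37 remain).
March has 31 days (37 − 31 = 6 remain).
6 into April → April 6.

6 April 2014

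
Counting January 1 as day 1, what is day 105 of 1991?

January has 31 days (105 − 31 = 74 remain).
February has 28 days (74 − 28 = 46 remain).
March has 31 days (46 − 31 = 15 remain).
15 into April → April 15.

April 15, 1991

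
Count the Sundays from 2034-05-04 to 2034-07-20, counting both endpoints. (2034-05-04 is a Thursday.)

2034-05-04 is a Thursday; the first Sunday on or after it is 2034-05-07 (3 days later).
From 2034-05-07 to 2034-07-20: 24 + 30 + 20 = 74 days (rest of May, June, July).
74 ÷ 7 = 10 full weeks with remainder 4, so 10 more Sundays after the first → 11.

11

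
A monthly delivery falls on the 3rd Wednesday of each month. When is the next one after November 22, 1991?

December 18, 1991

November 1991 starts on a Friday; its first Wednesday is the 6th, so the 3rd Wednesday is the 20th — November 20, 1991.
That is not after November 22, 1991, so look at December 1991.
December 1991 starts on a Sunday; its first Wednesday is the 4th, so the 3rd Wednesday is the 18th — December 18, 1991.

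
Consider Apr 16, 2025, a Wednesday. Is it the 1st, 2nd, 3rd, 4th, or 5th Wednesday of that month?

3rd

Day 16 falls in week ⌈16/7⌉ of the month.
Days 1–7 hold the 1st Wednesday, 8–14 the 2nd, 15–21 the 3rd, 22–28 the 4th, 29–31 the 5th.
16 is in the range for the 3rd.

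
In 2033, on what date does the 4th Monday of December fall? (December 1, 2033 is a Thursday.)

December 2033 begins on a Thursday, so the first Monday is December 5 (4 days later).
The 4th Monday is 3 weeks later: 5 + 21 = 26.

2033-12-26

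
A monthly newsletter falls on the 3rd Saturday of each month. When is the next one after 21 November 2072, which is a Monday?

November 2072 starts on a Tuesday; its first Saturday is the 5th, so the 3rd Saturday is the 19th — 19 November 2072.
That is not after 21 November 2072, so look at December 2072.
December 2072 starts on a Thursday; its first Saturday is the 3rd, so the 3rd Saturday is the 17th — 17 December 2072.

17 December 2072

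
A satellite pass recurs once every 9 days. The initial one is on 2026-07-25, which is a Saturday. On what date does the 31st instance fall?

The 31st occurrence is 30 intervals after the first: 30 × 9 = 270 days after 2026-07-25.
July has 31 days — 6 days to the end of July leaves 264.
August has 31 days (233 left).
September has 30 days (203 left).
October has 31 days (172 left).
November has 30 days (142 left).
December has 31 days (111 left).
January has 31 days (80 left).
February has 28 days (52 left).
March has 31 days (21 left).
21 days into April → 2027-04-21.

2027-04-21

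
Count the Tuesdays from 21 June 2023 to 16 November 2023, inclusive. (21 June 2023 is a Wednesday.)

21

21 June 2023 is a Wednesday; the first Tuesday on or after it is 27 June 2023 (6 days later).
From 27 June 2023 to 16 November 2023: 3 + 31 + 31 + 30 + 31 + 16 = 142 days (rest of June, July, August, September, October, November).
142 ÷ 7 = 20 full weeks with remainder 2, so 20 more Tuesdays after the first → 21.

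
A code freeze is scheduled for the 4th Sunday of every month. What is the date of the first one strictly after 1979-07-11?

1979-07-22

July 1979 starts on a Sunday; its first Sunday is the 1st, so the 4th Sunday is the 22nd — 1979-07-22.
1979-07-22 is after 1979-07-11, so that is the next one.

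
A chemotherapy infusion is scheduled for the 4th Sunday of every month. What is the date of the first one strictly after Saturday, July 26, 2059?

July 2059 starts on a Tuesday; its first Sunday is the 6th, so the 4th Sunday is the 27th — July 27, 2059.
July 27, 2059 is after July 26, 2059, so that is the next one.

July 27, 2059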